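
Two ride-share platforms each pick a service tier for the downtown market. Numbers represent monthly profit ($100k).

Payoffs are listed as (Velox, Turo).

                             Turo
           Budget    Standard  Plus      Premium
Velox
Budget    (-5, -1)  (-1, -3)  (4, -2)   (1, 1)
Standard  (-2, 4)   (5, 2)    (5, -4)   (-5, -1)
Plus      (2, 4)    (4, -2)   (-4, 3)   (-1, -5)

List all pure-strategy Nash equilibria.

For each player, find the best response to each opponent profile; mutual best responses are the pure NE.
Velox against Budget: payoffs -5, -2, 2 → best response Plus.
Velox against Standard: payoffs -1, 5, 4 → best response Standard.
Velox against Plus: payoffs 4, 5, -4 → best response Standard.
Velox against Premium: payoffs 1, -5, -1 → best response Budget.
Turo against Budget: payoffs -1, -3, -2, 1 → best response Premium.
Turo against Standard: payoffs 4, 2, -4, -1 → best response Budget.
Turo against Plus: payoffs 4, -2, 3, -5 → best response Budget.
Mutual best responses: (Budget, Premium); (Plus, Budget).

Pure-strategy Nash equilibria: (Budget, Premium); (Plus, Budget)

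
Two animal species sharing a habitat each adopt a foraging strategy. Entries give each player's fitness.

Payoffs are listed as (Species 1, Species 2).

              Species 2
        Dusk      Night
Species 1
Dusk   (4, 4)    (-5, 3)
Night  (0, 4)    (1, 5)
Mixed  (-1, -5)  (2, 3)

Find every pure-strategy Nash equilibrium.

Species 1 against Dusk: payoffs 4, 0, -1 → best response Dusk.
Species 1 against Night: payoffs -5, 1, 2 → best response Mixed.
Species 2 against Dusk: payoffs 4, 3 → best response Dusk.
Species 2 against Night: payoffs 4, 5 → best response Night.
Species 2 against Mixed: payoffs -5, 3 → best response Night.
Mutual best responses: (Dusk, Dusk); (Mixed, Night).

The pure Nash equilibria are (Dusk, Dusk), (Mixed, Night).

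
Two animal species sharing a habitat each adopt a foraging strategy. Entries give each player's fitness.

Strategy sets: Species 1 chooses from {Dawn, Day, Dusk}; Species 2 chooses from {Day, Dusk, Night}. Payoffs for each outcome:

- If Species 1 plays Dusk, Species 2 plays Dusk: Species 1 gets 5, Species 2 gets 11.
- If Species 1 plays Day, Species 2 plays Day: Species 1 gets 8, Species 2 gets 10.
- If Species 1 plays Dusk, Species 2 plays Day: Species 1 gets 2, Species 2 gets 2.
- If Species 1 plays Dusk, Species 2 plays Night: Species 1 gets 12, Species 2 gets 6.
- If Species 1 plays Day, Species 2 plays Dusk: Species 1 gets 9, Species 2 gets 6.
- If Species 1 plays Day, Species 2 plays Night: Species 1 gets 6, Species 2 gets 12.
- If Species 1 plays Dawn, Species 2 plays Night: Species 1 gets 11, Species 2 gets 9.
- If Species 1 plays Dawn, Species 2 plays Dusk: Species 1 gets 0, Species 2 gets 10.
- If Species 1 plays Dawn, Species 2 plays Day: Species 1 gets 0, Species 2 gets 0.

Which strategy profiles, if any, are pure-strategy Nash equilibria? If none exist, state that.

There is no pure-strategy Nash equilibrium.

Check each profile: it is a Nash equilibrium iff no player can strictly gain by switching unilaterally.
(Dawn, Day): Species 1 can switch to Day (0 → 8). Not NE.
(Dawn, Dusk): Species 1 can switch to Day (0 → 9). Not NE.
(Dawn, Night): Species 1 can switch to Dusk (11 → 12). Not NE.
(Day, Day): Species 2 can switch to Night (10 → 12). Not NE.
(Day, Dusk): Species 2 can switch to Day (6 → 10). Not NE.
(Day, Night): Species 1 can switch to Dawn (6 → 11). Not NE.
(Dusk, Day): Species 1 can switch to Day (2 → 8). Not NE.
(Dusk, Dusk): Species 1 can switch to Day (5 → 9). Not NE.
(Dusk, Night): Species 2 can switch to Dusk (6 → 11). Not NE.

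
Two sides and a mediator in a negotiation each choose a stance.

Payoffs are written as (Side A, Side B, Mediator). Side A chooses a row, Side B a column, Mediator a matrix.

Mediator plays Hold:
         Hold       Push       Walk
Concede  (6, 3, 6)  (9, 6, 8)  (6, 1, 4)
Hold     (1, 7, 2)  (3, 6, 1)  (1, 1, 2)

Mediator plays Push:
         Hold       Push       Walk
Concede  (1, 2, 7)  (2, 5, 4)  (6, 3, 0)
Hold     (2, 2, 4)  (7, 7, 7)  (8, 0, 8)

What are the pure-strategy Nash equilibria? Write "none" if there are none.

The pure Nash equilibria are (Concede, Push, Hold); (Hold, Push, Push).

(Concede, Hold, Hold): Side B can switch to Push (3 → 6). Not NE.
(Concede, Hold, Push): Side A can switch to Hold (1 → 2). Not NE.
(Concede, Push, Hold): Side A gets 9, best alternative 3; Side B gets 6, best alternative 3; Mediator gets 8, best alternative 4. No profitable deviation — NE.
(Concede, Push, Push): Side A can switch to Hold (2 → 7). Not NE.
(Concede, Walk, Hold): Side B can switch to Hold (1 → 3). Not NE.
(Concede, Walk, Push): Side A can switch to Hold (6 → 8). Not NE.
(Hold, Hold, Hold): Side A can switch to Concede (1 → 6). Not NE.
(Hold, Hold, Push): Side B can switch to Push (2 → 7). Not NE.
(Hold, Push, Hold): Side A can switch to Concede (3 → 9). Not NE.
(Hold, Push, Push): Side A gets 7, best alternative 2; Side B gets 7, best alternative 2; Mediator gets 7, best alternative 1. No profitable deviation — NE.
(Hold, Walk, Hold): Side A can switch to Concede (1 → 6). Not NE.
(Hold, Walk, Push): Side B can switch to Hold (0 → 2). Not NE.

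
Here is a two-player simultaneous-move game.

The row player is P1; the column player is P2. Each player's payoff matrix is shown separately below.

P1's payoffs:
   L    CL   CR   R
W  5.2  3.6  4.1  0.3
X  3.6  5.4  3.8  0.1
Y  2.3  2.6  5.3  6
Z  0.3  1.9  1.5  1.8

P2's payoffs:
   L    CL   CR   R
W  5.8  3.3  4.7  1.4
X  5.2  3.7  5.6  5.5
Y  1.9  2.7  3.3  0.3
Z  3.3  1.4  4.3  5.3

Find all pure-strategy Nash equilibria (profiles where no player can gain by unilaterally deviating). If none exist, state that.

Pure-strategy Nash equilibria: (W, L) and (Y, CR)

(W, L): P1 gets 5.2, best alternative 3.6; P2 gets 5.8, best alternative 4.7. No profitable deviation — NE.
(W, CL): P1 can switch to X (3.6 → 5.4). Not NE.
(W, CR): P1 can switch to Y (4.1 → 5.3). Not NE.
(W, R): P1 can switch to Y (0.3 → 6). Not NE.
(X, L): P1 can switch to W (3.6 → 5.2). Not NE.
(X, CL): P2 can switch to L (3.7 → 5.2). Not NE.
(X, CR): P1 can switch to W (3.8 → 4.1). Not NE.
(X, R): P1 can switch to W (0.1 → 0.3). Not NE.
(Y, L): P1 can switch to W (2.3 → 5.2). Not NE.
(Y, CL): P1 can switch to W (2.6 → 3.6). Not NE.
(Y, CR): P1 gets 5.3, best alternative 4.1; P2 gets 3.3, best alternative 2.7. No profitable deviation — NE.
(Y, R): P2 can switch to L (0.3 → 1.9). Not NE.
(The remaining 4 profiles each have a profitable deviation by the same check.)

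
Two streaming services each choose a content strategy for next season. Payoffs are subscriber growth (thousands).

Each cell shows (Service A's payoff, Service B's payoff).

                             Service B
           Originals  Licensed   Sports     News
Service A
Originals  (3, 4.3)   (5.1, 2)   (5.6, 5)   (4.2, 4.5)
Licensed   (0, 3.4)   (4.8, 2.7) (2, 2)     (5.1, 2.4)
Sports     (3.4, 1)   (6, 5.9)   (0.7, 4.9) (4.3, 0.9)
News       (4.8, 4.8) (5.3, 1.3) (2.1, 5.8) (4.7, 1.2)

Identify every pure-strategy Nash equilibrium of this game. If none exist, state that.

For each player, find the best response to each opponent profile; mutual best responses are the pure NE.
Service A against Originals: payoffs 3, 0, 3.4, 4.8 → best response News.
Service A against Licensed: payoffs 5.1, 4.8, 6, 5.3 → best response Sports.
Service A against Sports: payoffs 5.6, 2, 0.7, 2.1 → best response Originals.
Service A against News: payoffs 4.2, 5.1, 4.3, 4.7 → best response Licensed.
Service B against Originals: payoffs 4.3, 2, 5, 4.5 → best response Sports.
Service B against Licensed: payoffs 3.4, 2.7, 2, 2.4 → best response Originals.
Service B against Sports: payoffs 1, 5.9, 4.9, 0.9 → best response Licensed.
Service B against News: payoffs 4.8, 1.3, 5.8, 1.2 → best response Sports.
Mutual best responses: (Originals, Sports); (Sports, Licensed).

The pure Nash equilibria are (Originals, Sports) and (Sports, Licensed).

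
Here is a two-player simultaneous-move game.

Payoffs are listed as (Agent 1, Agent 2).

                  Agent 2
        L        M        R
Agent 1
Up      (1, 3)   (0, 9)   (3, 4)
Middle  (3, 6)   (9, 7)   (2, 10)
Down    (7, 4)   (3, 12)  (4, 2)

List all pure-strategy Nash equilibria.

This game has no pure Nash equilibrium.

Agent 1 against L: payoffs 1, 3, 7 → best response Down.
Agent 1 against M: payoffs 0, 9, 3 → best response Middle.
Agent 1 against R: payoffs 3, 2, 4 → best response Down.
Agent 2 against Up: payoffs 3, 9, 4 → best response M.
Agent 2 against Middle: payoffs 6, 7, 10 → best response R.
Agent 2 against Down: payoffs 4, 12, 2 → best response M.
No profile is a mutual best response for all players.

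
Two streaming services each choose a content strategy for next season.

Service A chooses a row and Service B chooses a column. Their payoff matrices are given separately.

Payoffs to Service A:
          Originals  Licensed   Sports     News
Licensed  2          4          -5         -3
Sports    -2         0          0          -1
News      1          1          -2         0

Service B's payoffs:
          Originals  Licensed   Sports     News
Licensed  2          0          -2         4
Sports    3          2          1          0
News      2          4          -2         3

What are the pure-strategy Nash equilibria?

Check each profile: it is a Nash equilibrium iff no player can strictly gain by switching unilaterally.
(Licensed, Originals): Service B can switch to News (2 → 4). Not NE.
(Licensed, Licensed): Service B can switch to Originals (0 → 2). Not NE.
(Licensed, Sports): Service A can switch to Sports (-5 → 0). Not NE.
(Licensed, News): Service A can switch to Sports (-3 → -1). Not NE.
(Sports, Originals): Service A can switch to Licensed (-2 → 2). Not NE.
(Sports, Licensed): Service A can switch to Licensed (0 → 4). Not NE.
(Sports, Sports): Service B can switch to Originals (1 → 3). Not NE.
(Sports, News): Service A can switch to News (-1 → 0). Not NE.
(The remaining 4 profiles each have a profitable deviation by the same check.)

This game has no pure Nash equilibrium.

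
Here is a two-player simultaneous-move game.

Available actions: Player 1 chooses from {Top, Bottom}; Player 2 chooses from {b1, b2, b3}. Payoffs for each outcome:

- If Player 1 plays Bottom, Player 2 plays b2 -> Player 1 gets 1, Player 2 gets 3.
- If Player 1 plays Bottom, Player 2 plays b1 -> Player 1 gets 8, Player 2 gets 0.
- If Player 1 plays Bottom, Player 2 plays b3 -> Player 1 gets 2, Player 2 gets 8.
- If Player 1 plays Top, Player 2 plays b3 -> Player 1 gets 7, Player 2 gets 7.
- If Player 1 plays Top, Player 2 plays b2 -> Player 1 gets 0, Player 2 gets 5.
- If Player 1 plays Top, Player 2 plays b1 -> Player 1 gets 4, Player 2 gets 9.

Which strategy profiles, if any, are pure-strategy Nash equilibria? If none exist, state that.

No pure-strategy Nash equilibrium.

Check each profile: it is a Nash equilibrium iff no player can strictly gain by switching unilaterally.
(Top, b1): Player 1 can switch to Bottom (4 → 8). Not NE.
(Top, b2): Player 1 can switch to Bottom (0 → 1). Not NE.
(Top, b3): Player 2 can switch to b1 (7 → 9). Not NE.
(Bottom, b1): Player 2 can switch to b2 (0 → 3). Not NE.
(Bottom, b2): Player 2 can switch to b3 (3 → 8). Not NE.
(Bottom, b3): Player 1 can switch to Top (2 → 7). Not NE.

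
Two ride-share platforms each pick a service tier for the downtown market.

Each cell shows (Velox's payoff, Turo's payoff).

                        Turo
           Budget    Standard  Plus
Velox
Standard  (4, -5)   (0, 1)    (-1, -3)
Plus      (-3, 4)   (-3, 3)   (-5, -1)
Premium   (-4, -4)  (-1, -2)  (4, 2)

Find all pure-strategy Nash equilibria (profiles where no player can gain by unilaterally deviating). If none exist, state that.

The pure Nash equilibria are (Standard, Standard) and (Premium, Plus).

Check each profile: it is a Nash equilibrium iff no player can strictly gain by switching unilaterally.
(Standard, Budget): Turo can switch to Standard (-5 → 1). Not NE.
(Standard, Standard): Velox gets 0, best alternative -1; Turo gets 1, best alternative -3. No profitable deviation — NE.
(Standard, Plus): Velox can switch to Premium (-1 → 4). Not NE.
(Plus, Budget): Velox can switch to Standard (-3 → 4). Not NE.
(Plus, Standard): Velox can switch to Standard (-3 → 0). Not NE.
(Plus, Plus): Velox can switch to Standard (-5 → -1). Not NE.
(Premium, Budget): Velox can switch to Standard (-4 → 4). Not NE.
(Premium, Plus): Velox gets 4, best alternative -1; Turo gets 2, best alternative -2. No profitable deviation — NE.
(The remaining 1 profile has a profitable deviation by the same check.)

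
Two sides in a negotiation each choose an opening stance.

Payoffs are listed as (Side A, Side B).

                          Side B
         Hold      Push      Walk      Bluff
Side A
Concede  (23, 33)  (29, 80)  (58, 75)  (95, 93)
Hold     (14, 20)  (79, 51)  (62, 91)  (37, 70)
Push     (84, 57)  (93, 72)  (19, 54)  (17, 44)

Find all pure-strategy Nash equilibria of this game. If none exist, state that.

Side A against Hold: payoffs 23, 14, 84 → best response Push.
Side A against Push: payoffs 29, 79, 93 → best response Push.
Side A against Walk: payoffs 58, 62, 19 → best response Hold.
Side A against Bluff: payoffs 95, 37, 17 → best response Concede.
Side B against Concede: payoffs 33, 80, 75, 93 → best response Bluff.
Side B against Hold: payoffs 20, 51, 91, 70 → best response Walk.
Side B against Push: payoffs 57, 72, 54, 44 → best response Push.
Mutual best responses: (Concede, Bluff); (Hold, Walk); (Push, Push).

The pure Nash equilibria are (Concede, Bluff); (Hold, Walk); (Push, Push).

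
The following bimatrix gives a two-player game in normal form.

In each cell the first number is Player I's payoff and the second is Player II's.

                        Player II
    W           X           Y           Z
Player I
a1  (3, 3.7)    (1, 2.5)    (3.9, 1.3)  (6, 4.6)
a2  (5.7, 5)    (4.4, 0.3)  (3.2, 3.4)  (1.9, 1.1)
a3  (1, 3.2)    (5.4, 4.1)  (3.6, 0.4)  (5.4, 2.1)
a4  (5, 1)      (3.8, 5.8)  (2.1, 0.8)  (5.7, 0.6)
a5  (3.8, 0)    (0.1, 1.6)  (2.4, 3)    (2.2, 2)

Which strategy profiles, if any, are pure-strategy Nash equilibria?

The pure Nash equilibria are (a1, Z); (a2, W); (a3, X).

Player I against W: payoffs 3, 5.7, 1, 5, 3.8 → best response a2.
Player I against X: payoffs 1, 4.4, 5.4, 3.8, 0.1 → best response a3.
Player I against Y: payoffs 3.9, 3.2, 3.6, 2.1, 2.4 → best response a1.
Player I against Z: payoffs 6, 1.9, 5.4, 5.7, 2.2 → best response a1.
Player II against a1: payoffs 3.7, 2.5, 1.3, 4.6 → best response Z.
Player II against a2: payoffs 5, 0.3, 3.4, 1.1 → best response W.
Player II against a3: payoffs 3.2, 4.1, 0.4, 2.1 → best response X.
Player II against a4: payoffs 1, 5.8, 0.8, 0.6 → best response X.
Player II against a5: payoffs 0, 1.6, 3, 2 → best response Y.
Mutual best responses: (a1, Z); (a2, W); (a3, X).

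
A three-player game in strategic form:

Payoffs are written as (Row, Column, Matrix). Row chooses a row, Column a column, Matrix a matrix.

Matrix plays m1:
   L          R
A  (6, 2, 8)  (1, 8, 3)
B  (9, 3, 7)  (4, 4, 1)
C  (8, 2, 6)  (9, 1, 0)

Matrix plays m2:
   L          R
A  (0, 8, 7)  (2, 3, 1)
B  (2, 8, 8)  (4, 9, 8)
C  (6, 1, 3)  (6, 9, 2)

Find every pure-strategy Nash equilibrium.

The unique pure-strategy Nash equilibrium is (C, R, m2).

(A, L, m1): Row can switch to B (6 → 9). Not NE.
(A, L, m2): Row can switch to B (0 → 2). Not NE.
(A, R, m1): Row can switch to B (1 → 4). Not NE.
(A, R, m2): Row can switch to B (2 → 4). Not NE.
(B, L, m1): Column can switch to R (3 → 4). Not NE.
(B, L, m2): Row can switch to C (2 → 6). Not NE.
(B, R, m1): Row can switch to C (4 → 9). Not NE.
(B, R, m2): Row can switch to C (4 → 6). Not NE.
(C, L, m1): Row can switch to B (8 → 9). Not NE.
(C, L, m2): Column can switch to R (1 → 9). Not NE.
(C, R, m2): Row gets 6, best alternative 4; Column gets 9, best alternative 1; Matrix gets 2, best alternative 0. No profitable deviation — NE.
(The remaining 1 profile has a profitable deviation by the same check.)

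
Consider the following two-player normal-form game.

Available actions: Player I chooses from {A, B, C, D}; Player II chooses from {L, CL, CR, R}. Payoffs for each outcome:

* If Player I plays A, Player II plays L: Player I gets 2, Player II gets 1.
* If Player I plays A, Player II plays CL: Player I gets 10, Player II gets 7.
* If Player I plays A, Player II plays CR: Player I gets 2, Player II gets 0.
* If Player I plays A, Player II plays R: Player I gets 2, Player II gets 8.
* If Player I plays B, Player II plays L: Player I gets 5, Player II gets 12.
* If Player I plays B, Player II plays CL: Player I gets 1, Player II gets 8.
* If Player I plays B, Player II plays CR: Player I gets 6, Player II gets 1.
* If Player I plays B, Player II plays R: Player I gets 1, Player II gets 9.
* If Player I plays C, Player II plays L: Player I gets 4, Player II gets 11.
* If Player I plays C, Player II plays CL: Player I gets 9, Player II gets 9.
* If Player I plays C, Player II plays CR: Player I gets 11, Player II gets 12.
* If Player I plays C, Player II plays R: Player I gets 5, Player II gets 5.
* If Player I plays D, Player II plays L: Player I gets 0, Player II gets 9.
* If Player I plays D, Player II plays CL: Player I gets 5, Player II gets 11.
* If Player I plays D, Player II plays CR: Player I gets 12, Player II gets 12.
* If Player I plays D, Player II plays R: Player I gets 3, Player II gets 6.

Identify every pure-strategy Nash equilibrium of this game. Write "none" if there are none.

Pure-strategy Nash equilibria: (B, L), (D, CR)

Mark each player's best response to every combination of opponents' strategies; a profile where every player is best-responding is a pure Nash equilibrium.
Player I against L: payoffs 2, 5, 4, 0 → best response B.
Player I against CL: payoffs 10, 1, 9, 5 → best response A.
Player I against CR: payoffs 2, 6, 11, 12 → best response D.
Player I against R: payoffs 2, 1, 5, 3 → best response C.
Player II against A: payoffs 1, 7, 0, 8 → best response R.
Player II against B: payoffs 12, 8, 1, 9 → best response L.
Player II against C: payoffs 11, 9, 12, 5 → best response CR.
Player II against D: payoffs 9, 11, 12, 6 → best response CR.
Mutual best responses: (B, L); (D, CR).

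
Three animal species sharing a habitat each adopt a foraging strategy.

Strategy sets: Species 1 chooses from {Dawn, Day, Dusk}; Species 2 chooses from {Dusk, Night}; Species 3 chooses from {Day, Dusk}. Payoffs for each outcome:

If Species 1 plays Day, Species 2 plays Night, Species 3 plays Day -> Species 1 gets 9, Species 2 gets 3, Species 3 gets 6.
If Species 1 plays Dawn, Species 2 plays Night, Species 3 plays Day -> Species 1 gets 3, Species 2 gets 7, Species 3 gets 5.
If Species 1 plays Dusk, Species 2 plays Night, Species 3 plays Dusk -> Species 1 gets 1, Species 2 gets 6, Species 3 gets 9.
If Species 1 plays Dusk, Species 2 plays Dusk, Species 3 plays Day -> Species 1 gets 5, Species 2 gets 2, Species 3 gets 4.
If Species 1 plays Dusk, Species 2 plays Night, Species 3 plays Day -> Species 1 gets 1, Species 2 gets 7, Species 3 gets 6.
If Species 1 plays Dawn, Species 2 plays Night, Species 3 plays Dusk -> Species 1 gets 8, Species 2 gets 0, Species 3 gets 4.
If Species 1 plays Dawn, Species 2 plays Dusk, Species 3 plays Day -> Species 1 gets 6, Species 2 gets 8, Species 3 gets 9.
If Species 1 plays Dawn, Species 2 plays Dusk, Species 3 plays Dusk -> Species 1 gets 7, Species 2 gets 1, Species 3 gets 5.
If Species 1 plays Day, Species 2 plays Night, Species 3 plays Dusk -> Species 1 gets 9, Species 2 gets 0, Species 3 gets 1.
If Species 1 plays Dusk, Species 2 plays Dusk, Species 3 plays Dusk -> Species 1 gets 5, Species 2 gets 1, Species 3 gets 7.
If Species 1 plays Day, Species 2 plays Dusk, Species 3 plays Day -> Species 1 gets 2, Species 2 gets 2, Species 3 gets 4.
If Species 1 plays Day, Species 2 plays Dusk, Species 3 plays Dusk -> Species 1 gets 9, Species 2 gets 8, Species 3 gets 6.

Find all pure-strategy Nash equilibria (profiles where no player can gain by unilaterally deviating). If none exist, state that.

Species 1 against (Dusk, Day): payoffs 6, 2, 5 → best response Dawn.
Species 1 against (Dusk, Dusk): payoffs 7, 9, 5 → best response Day.
Species 1 against (Night, Day): payoffs 3, 9, 1 → best response Day.
Species 1 against (Night, Dusk): payoffs 8, 9, 1 → best response Day.
Species 2 against (Dawn, Day): payoffs 8, 7 → best response Dusk.
Species 2 against (Dawn, Dusk): payoffs 1, 0 → best response Dusk.
Species 2 against (Day, Day): payoffs 2, 3 → best response Night.
Species 2 against (Day, Dusk): payoffs 8, 0 → best response Dusk.
Species 2 against (Dusk, Day): payoffs 2, 7 → best response Night.
Species 2 against (Dusk, Dusk): payoffs 1, 6 → best response Night.
Species 3 against (Dawn, Dusk): payoffs 9, 5 → best response Day.
Species 3 against (Dawn, Night): payoffs 5, 4 → best response Day.
Species 3 against (Day, Dusk): payoffs 4, 6 → best response Dusk.
Species 3 against (Day, Night): payoffs 6, 1 → best response Day.
Species 3 against (Dusk, Dusk): payoffs 4, 7 → best response Dusk.
Species 3 against (Dusk, Night): payoffs 6, 9 → best response Dusk.
Mutual best responses: (Dawn, Dusk, Day); (Day, Dusk, Dusk); (Day, Night, Day).

The pure Nash equilibria are (Dawn, Dusk, Day); (Day, Dusk, Dusk); (Day, Night, Day).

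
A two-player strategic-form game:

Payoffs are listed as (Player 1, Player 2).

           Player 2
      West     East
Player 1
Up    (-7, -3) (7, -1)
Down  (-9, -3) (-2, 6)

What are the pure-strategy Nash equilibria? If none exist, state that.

(Up, West): Player 2 can switch to East (-3 → -1). Not NE.
(Up, East): Player 1 gets 7, best alternative -2; Player 2 gets -1, best alternative -3. No profitable deviation — NE.
(Down, West): Player 1 can switch to Up (-9 → -7). Not NE.
(Down, East): Player 1 can switch to Up (-2 → 7). Not NE.

(Up, East)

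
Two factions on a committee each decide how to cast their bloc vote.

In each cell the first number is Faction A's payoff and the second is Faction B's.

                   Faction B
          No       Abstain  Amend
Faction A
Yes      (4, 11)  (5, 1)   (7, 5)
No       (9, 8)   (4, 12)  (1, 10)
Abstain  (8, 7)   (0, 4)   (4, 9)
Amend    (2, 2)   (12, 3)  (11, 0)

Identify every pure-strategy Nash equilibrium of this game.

Faction A against No: payoffs 4, 9, 8, 2 → best response No.
Faction A against Abstain: payoffs 5, 4, 0, 12 → best response Amend.
Faction A against Amend: payoffs 7, 1, 4, 11 → best response Amend.
Faction B against Yes: payoffs 11, 1, 5 → best response No.
Faction B against No: payoffs 8, 12, 10 → best response Abstain.
Faction B against Abstain: payoffs 7, 4, 9 → best response Amend.
Faction B against Amend: payoffs 2, 3, 0 → best response Abstain.
Mutual best responses: (Amend, Abstain).

Pure NE: (Amend, Abstain)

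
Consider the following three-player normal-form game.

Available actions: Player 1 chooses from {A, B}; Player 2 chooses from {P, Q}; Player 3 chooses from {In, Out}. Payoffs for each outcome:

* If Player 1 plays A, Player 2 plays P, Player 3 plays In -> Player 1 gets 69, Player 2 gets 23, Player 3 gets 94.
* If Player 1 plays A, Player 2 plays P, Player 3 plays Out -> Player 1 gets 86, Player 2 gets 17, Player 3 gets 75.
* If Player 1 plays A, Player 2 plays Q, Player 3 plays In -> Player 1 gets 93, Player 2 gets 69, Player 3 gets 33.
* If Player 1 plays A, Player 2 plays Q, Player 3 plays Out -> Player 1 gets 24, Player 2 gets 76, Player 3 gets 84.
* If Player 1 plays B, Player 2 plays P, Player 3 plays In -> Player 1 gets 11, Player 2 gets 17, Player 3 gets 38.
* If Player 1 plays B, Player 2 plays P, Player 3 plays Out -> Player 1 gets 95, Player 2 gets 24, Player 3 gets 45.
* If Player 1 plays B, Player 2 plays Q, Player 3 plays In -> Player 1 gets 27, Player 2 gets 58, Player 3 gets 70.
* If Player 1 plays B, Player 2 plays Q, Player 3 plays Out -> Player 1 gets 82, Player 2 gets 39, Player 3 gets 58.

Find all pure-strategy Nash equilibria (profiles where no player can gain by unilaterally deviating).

This game has no pure Nash equilibrium.

Player 1 against (P, In): payoffs 69, 11 → best response A.
Player 1 against (P, Out): payoffs 86, 95 → best response B.
Player 1 against (Q, In): payoffs 93, 27 → best response A.
Player 1 against (Q, Out): payoffs 24, 82 → best response B.
Player 2 against (A, In): payoffs 23, 69 → best response Q.
Player 2 against (A, Out): payoffs 17, 76 → best response Q.
Player 2 against (B, In): payoffs 17, 58 → best response Q.
Player 2 against (B, Out): payoffs 24, 39 → best response Q.
Player 3 against (A, P): payoffs 94, 75 → best response In.
Player 3 against (A, Q): payoffs 33, 84 → best response Out.
Player 3 against (B, P): payoffs 38, 45 → best response Out.
Player 3 against (B, Q): payoffs 70, 58 → best response In.
No profile is a mutual best response for all players.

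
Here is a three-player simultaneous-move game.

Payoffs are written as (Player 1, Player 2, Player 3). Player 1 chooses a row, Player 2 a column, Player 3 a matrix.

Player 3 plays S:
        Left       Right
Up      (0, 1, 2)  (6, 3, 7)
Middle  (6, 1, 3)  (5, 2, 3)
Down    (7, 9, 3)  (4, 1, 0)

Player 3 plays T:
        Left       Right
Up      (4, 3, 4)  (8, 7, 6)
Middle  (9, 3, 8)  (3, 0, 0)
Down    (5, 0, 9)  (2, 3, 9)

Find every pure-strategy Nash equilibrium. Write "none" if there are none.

(Up, Right, S); (Middle, Left, T)

Player 1 against (Left, S): payoffs 0, 6, 7 → best response Down.
Player 1 against (Left, T): payoffs 4, 9, 5 → best response Middle.
Player 1 against (Right, S): payoffs 6, 5, 4 → best response Up.
Player 1 against (Right, T): payoffs 8, 3, 2 → best response Up.
Player 2 against (Up, S): payoffs 1, 3 → best response Right.
Player 2 against (Up, T): payoffs 3, 7 → best response Right.
Player 2 against (Middle, S): payoffs 1, 2 → best response Right.
Player 2 against (Middle, T): payoffs 3, 0 → best response Left.
Player 2 against (Down, S): payoffs 9, 1 → best response Left.
Player 2 against (Down, T): payoffs 0, 3 → best response Right.
Player 3 against (Up, Left): payoffs 2, 4 → best response T.
Player 3 against (Up, Right): payoffs 7, 6 → best response S.
Player 3 against (Middle, Left): payoffs 3, 8 → best response T.
Player 3 against (Middle, Right): payoffs 3, 0 → best response S.
Player 3 against (Down, Left): payoffs 3, 9 → best response T.
Player 3 against (Down, Right): payoffs 0, 9 → best response T.
Mutual best responses: (Up, Right, S); (Middle, Left, T).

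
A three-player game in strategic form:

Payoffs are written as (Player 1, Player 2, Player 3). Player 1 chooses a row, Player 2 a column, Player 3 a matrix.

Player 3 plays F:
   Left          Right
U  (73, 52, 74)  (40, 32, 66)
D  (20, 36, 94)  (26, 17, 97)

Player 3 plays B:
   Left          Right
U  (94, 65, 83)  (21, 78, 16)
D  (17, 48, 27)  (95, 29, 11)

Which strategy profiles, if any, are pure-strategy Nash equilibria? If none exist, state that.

There is no pure-strategy Nash equilibrium.

Player 1 against (Left, F): payoffs 73, 20 → best response U.
Player 1 against (Left, B): payoffs 94, 17 → best response U.
Player 1 against (Right, F): payoffs 40, 26 → best response U.
Player 1 against (Right, B): payoffs 21, 95 → best response D.
Player 2 against (U, F): payoffs 52, 32 → best response Left.
Player 2 against (U, B): payoffs 65, 78 → best response Right.
Player 2 against (D, F): payoffs 36, 17 → best response Left.
Player 2 against (D, B): payoffs 48, 29 → best response Left.
Player 3 against (U, Left): payoffs 74, 83 → best response B.
Player 3 against (U, Right): payoffs 66, 16 → best response F.
Player 3 against (D, Left): payoffs 94, 27 → best response F.
Player 3 against (D, Right): payoffs 97, 11 → best response F.
No profile is a mutual best response for all players.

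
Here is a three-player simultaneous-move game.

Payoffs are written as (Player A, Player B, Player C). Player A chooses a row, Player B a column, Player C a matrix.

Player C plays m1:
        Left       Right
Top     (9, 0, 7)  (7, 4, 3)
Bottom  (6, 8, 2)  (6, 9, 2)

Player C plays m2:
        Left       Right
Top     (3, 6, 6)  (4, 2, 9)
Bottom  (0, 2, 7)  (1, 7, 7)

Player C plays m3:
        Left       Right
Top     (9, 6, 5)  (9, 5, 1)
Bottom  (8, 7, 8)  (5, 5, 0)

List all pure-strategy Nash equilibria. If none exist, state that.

none

Player A against (Left, m1): payoffs 9, 6 → best response Top.
Player A against (Left, m2): payoffs 3, 0 → best response Top.
Player A against (Left, m3): payoffs 9, 8 → best response Top.
Player A against (Right, m1): payoffs 7, 6 → best response Top.
Player A against (Right, m2): payoffs 4, 1 → best response Top.
Player A against (Right, m3): payoffs 9, 5 → best response Top.
Player B against (Top, m1): payoffs 0, 4 → best response Right.
Player B against (Top, m2): payoffs 6, 2 → best response Left.
Player B against (Top, m3): payoffs 6, 5 → best response Left.
Player B against (Bottom, m1): payoffs 8, 9 → best response Right.
Player B against (Bottom, m2): payoffs 2, 7 → best response Right.
Player B against (Bottom, m3): payoffs 7, 5 → best response Left.
Player C against (Top, Left): payoffs 7, 6, 5 → best response m1.
Player C against (Top, Right): payoffs 3, 9, 1 → best response m2.
Player C against (Bottom, Left): payoffs 2, 7, 8 → best response m3.
Player C against (Bottom, Right): payoffs 2, 7, 0 → best response m2.
No profile is a mutual best response for all players.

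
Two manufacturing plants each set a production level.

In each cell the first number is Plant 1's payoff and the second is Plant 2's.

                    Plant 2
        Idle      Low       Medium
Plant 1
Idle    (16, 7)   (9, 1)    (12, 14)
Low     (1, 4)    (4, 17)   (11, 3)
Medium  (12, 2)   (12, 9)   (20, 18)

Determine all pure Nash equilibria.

(Idle, Idle): Plant 2 can switch to Medium (7 → 14). Not NE.
(Idle, Low): Plant 1 can switch to Medium (9 → 12). Not NE.
(Idle, Medium): Plant 1 can switch to Medium (12 → 20). Not NE.
(Low, Idle): Plant 1 can switch to Idle (1 → 16). Not NE.
(Low, Low): Plant 1 can switch to Idle (4 → 9). Not NE.
(Low, Medium): Plant 1 can switch to Idle (11 → 12). Not NE.
(Medium, Idle): Plant 1 can switch to Idle (12 → 16). Not NE.
(Medium, Low): Plant 2 can switch to Medium (9 → 18). Not NE.
(Medium, Medium): Plant 1 gets 20, best alternative 12; Plant 2 gets 18, best alternative 9. No profitable deviation — NE.

The unique pure-strategy Nash equilibrium is (Medium, Medium).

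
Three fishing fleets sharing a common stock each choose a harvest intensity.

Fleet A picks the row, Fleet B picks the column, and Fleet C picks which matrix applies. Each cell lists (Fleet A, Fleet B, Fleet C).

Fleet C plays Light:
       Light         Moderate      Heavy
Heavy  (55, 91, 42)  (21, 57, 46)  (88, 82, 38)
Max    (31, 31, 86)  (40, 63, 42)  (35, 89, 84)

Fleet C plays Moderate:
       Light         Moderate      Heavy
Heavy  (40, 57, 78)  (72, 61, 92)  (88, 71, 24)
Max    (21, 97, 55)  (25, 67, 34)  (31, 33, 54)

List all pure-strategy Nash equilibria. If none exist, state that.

This game has no pure Nash equilibrium.

(Heavy, Light, Light): Fleet C can switch to Moderate (42 → 78). Not NE.
(Heavy, Light, Moderate): Fleet B can switch to Moderate (57 → 61). Not NE.
(Heavy, Moderate, Light): Fleet A can switch to Max (21 → 40). Not NE.
(Heavy, Moderate, Moderate): Fleet B can switch to Heavy (61 → 71). Not NE.
(Heavy, Heavy, Light): Fleet B can switch to Light (82 → 91). Not NE.
(Heavy, Heavy, Moderate): Fleet C can switch to Light (24 → 38). Not NE.
(The remaining 6 profiles each have a profitable deviation by the same check.)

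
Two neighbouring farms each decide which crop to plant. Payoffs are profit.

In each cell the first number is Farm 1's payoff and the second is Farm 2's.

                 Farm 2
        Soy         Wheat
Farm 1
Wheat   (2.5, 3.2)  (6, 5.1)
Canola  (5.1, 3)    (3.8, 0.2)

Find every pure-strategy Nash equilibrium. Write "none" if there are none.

Farm 1 against Soy: payoffs 2.5, 5.1 → best response Canola.
Farm 1 against Wheat: payoffs 6, 3.8 → best response Wheat.
Farm 2 against Wheat: payoffs 3.2, 5.1 → best response Wheat.
Farm 2 against Canola: payoffs 3, 0.2 → best response Soy.
Mutual best responses: (Wheat, Wheat); (Canola, Soy).

(Wheat, Wheat) and (Canola, Soy)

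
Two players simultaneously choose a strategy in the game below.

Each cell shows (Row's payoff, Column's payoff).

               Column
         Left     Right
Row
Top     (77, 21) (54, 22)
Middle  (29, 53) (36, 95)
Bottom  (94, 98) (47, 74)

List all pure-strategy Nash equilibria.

Pure-strategy Nash equilibria: (Top, Right); (Bottom, Left)

Row against Left: payoffs 77, 29, 94 → best response Bottom.
Row against Right: payoffs 54, 36, 47 → best response Top.
Column against Top: payoffs 21, 22 → best response Right.
Column against Middle: payoffs 53, 95 → best response Right.
Column against Bottom: payoffs 98, 74 → best response Left.
Mutual best responses: (Top, Right); (Bottom, Left).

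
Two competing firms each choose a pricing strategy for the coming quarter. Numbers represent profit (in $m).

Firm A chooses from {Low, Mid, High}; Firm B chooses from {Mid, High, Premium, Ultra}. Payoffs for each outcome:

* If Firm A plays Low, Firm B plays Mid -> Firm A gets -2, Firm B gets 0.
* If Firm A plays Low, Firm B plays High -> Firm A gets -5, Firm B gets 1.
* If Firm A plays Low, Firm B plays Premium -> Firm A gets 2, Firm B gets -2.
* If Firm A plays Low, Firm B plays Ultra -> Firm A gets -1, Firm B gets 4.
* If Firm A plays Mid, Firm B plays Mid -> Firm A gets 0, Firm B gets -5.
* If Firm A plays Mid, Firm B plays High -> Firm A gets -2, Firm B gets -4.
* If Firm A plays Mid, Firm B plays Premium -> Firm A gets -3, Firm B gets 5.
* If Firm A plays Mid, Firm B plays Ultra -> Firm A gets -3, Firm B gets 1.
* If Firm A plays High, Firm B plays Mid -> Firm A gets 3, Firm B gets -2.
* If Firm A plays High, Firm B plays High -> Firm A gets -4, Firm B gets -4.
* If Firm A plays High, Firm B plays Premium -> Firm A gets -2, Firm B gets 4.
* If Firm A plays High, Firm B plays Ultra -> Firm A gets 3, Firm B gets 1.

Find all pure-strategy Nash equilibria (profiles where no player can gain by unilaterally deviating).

This game has no pure Nash equilibrium.

For each player, find the best response to each opponent profile; mutual best responses are the pure NE.
Firm A against Mid: payoffs -2, 0, 3 → best response High.
Firm A against High: payoffs -5, -2, -4 → best response Mid.
Firm A against Premium: payoffs 2, -3, -2 → best response Low.
Firm A against Ultra: payoffs -1, -3, 3 → best response High.
Firm B against Low: payoffs 0, 1, -2, 4 → best response Ultra.
Firm B against Mid: payoffs -5, -4, 5, 1 → best response Premium.
Firm B against High: payoffs -2, -4, 4, 1 → best response Premium.
No profile is a mutual best response for all players.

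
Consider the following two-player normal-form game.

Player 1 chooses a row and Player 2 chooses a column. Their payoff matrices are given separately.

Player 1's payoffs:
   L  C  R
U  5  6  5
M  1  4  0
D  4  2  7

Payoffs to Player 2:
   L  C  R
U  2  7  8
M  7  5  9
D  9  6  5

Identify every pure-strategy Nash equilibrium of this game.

This game has no pure Nash equilibrium.

Player 1 against L: payoffs 5, 1, 4 → best response U.
Player 1 against C: payoffs 6, 4, 2 → best response U.
Player 1 against R: payoffs 5, 0, 7 → best response D.
Player 2 against U: payoffs 2, 7, 8 → best response R.
Player 2 against M: payoffs 7, 5, 9 → best response R.
Player 2 against D: payoffs 9, 6, 5 → best response L.
No profile is a mutual best response for all players.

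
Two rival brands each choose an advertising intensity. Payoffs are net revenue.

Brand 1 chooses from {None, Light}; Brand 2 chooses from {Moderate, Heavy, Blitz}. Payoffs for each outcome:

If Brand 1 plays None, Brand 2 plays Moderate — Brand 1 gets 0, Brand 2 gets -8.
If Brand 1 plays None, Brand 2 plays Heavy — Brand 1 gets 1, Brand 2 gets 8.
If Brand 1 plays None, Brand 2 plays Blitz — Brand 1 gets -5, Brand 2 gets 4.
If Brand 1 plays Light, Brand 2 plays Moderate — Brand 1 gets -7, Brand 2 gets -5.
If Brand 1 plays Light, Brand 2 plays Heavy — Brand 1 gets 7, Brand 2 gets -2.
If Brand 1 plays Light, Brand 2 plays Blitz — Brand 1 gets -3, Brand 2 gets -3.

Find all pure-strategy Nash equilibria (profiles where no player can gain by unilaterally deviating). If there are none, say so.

(None, Moderate): Brand 2 can switch to Heavy (-8 → 8). Not NE.
(None, Heavy): Brand 1 can switch to Light (1 → 7). Not NE.
(None, Blitz): Brand 1 can switch to Light (-5 → -3). Not NE.
(Light, Moderate): Brand 1 can switch to None (-7 → 0). Not NE.
(Light, Heavy): Brand 1 gets 7, best alternative 1; Brand 2 gets -2, best alternative -3. No profitable deviation — NE.
(Light, Blitz): Brand 2 can switch to Heavy (-3 → -2). Not NE.

Pure NE: (Light, Heavy)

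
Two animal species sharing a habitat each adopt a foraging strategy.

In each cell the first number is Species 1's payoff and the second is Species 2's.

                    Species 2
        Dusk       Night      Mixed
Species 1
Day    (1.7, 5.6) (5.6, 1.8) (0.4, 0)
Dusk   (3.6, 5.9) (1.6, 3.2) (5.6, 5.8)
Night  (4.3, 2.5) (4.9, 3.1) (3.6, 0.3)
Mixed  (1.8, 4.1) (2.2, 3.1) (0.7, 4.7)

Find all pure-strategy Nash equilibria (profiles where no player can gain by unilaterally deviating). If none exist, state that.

none

(Day, Dusk): Species 1 can switch to Dusk (1.7 → 3.6). Not NE.
(Day, Night): Species 2 can switch to Dusk (1.8 → 5.6). Not NE.
(Day, Mixed): Species 1 can switch to Dusk (0.4 → 5.6). Not NE.
(Dusk, Dusk): Species 1 can switch to Night (3.6 → 4.3). Not NE.
(Dusk, Night): Species 1 can switch to Day (1.6 → 5.6). Not NE.
(Dusk, Mixed): Species 2 can switch to Dusk (5.8 → 5.9). Not NE.
(The remaining 6 profiles each have a profitable deviation by the same check.)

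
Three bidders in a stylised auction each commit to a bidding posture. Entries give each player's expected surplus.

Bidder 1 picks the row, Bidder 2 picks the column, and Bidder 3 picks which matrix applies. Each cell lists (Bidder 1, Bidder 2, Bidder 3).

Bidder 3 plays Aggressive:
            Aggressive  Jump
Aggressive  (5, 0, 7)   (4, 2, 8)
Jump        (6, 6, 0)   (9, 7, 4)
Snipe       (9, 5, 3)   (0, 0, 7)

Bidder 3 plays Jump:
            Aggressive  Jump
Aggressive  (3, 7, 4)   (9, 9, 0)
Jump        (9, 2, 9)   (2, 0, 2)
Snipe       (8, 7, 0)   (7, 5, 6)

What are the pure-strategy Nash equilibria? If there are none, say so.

(Aggressive, Aggressive, Aggressive): Bidder 1 can switch to Jump (5 → 6). Not NE.
(Aggressive, Aggressive, Jump): Bidder 1 can switch to Jump (3 → 9). Not NE.
(Aggressive, Jump, Aggressive): Bidder 1 can switch to Jump (4 → 9). Not NE.
(Aggressive, Jump, Jump): Bidder 3 can switch to Aggressive (0 → 8). Not NE.
(Jump, Aggressive, Aggressive): Bidder 1 can switch to Snipe (6 → 9). Not NE.
(Jump, Aggressive, Jump): Bidder 1 gets 9, best alternative 8; Bidder 2 gets 2, best alternative 0; Bidder 3 gets 9, best alternative 0. No profitable deviation — NE.
(Jump, Jump, Aggressive): Bidder 1 gets 9, best alternative 4; Bidder 2 gets 7, best alternative 6; Bidder 3 gets 4, best alternative 2. No profitable deviation — NE.
(Jump, Jump, Jump): Bidder 1 can switch to Aggressive (2 → 9). Not NE.
(Snipe, Aggressive, Aggressive): Bidder 1 gets 9, best alternative 6; Bidder 2 gets 5, best alternative 0; Bidder 3 gets 3, best alternative 0. No profitable deviation — NE.
(Snipe, Aggressive, Jump): Bidder 1 can switch to Jump (8 → 9). Not NE.
(Snipe, Jump, Aggressive): Bidder 1 can switch to Aggressive (0 → 4). Not NE.
(The remaining 1 profile has a profitable deviation by the same check.)

Pure-strategy Nash equilibria: (Jump, Aggressive, Jump), (Jump, Jump, Aggressive), (Snipe, Aggressive, Aggressive)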